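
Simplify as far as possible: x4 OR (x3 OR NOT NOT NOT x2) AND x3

x4 OR x3

x4 OR (x3 OR NOT NOT NOT x2) AND x3
= x4 OR (x3 OR NOT x2) AND x3
= x4 OR x3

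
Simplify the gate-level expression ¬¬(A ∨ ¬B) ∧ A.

A

¬¬(A ∨ ¬B) ∧ A
= (A ∨ ¬B) ∧ A   — double negation
= A   — absorption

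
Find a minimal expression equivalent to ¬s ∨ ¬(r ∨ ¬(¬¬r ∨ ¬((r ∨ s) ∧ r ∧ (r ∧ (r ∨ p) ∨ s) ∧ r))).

¬s ∨ ¬r

¬s ∨ ¬(r ∨ ¬(¬¬r ∨ ¬((r ∨ s) ∧ r ∧ (r ∧ (r ∨ p) ∨ s) ∧ r)))
= ¬s ∨ ¬(r ∨ ¬(¬¬r ∨ ¬((r ∨ s) ∧ r ∧ (r ∨ s) ∧ r)))   [absorption]
= ¬s ∨ ¬(r ∨ ¬(¬¬r ∨ ¬((r ∨ s) ∧ r)))   [idempotence]
= ¬s ∨ ¬(r ∨ ¬r ∧ (r ∨ s) ∧ r)   [De Morgan]
= ¬s ∨ ¬(r ∨ ¬r ∧ r)   [absorption]
= ¬s ∨ ¬r   [complement / identity]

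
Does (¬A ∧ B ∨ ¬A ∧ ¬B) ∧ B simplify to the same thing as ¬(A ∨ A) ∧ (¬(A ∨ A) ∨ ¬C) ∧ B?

E1: (¬A ∧ B ∨ ¬A ∧ ¬B) ∧ B
    = ¬A ∧ B   (distribution)
E2: ¬(A ∨ A) ∧ (¬(A ∨ A) ∨ ¬C) ∧ B
    = ¬(A ∨ A) ∧ B   (absorption)
    = ¬A ∧ B   (idempotence)
Both reduce to ¬A ∧ B, so they are equivalent.

Yes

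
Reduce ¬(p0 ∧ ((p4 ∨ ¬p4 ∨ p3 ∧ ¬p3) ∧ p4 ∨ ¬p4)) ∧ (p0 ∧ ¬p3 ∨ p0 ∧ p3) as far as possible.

False

¬(p0 ∧ ((p4 ∨ ¬p4 ∨ p3 ∧ ¬p3) ∧ p4 ∨ ¬p4)) ∧ (p0 ∧ ¬p3 ∨ p0 ∧ p3)
= ¬(p0 ∧ ((p4 ∨ ¬p4) ∧ p4 ∨ ¬p4)) ∧ (p0 ∧ ¬p3 ∨ p0 ∧ p3)   (complement / identity)
= ¬(p0 ∧ (p4 ∨ ¬p4)) ∧ (p0 ∧ ¬p3 ∨ p0 ∧ p3)   (complement / identity)
= ¬(p0 ∧ (p4 ∨ ¬p4)) ∧ p0   (distribution)
= ¬p0 ∧ p0   (complement / identity)
= False   (complement)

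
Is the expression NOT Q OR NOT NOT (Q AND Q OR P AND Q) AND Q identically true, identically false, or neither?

identically true

NOT Q OR NOT NOT (Q AND Q OR P AND Q) AND Q
= NOT Q OR NOT NOT ((Q OR P) AND Q) AND Q   — distribution
= NOT Q OR (Q OR P) AND Q AND Q   — double negation
= NOT Q OR Q AND Q   — absorption
= NOT Q OR Q   — idempotence
= TRUE   — complement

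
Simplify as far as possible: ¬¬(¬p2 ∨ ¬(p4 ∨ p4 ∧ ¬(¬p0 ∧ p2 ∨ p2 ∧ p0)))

¬p2 ∨ ¬p4

¬¬(¬p2 ∨ ¬(p4 ∨ p4 ∧ ¬(¬p0 ∧ p2 ∨ p2 ∧ p0)))
= ¬¬(¬p2 ∨ ¬(p4 ∨ p4 ∧ ¬p2))   — distribution
= ¬¬(¬p2 ∨ ¬p4)   — absorption
= ¬p2 ∨ ¬p4   — double negation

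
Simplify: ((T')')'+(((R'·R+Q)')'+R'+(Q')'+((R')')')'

((T')')'+(((R'·R+Q)')'+R'+(Q')'+((R')')')'
= ((T')')'+(((R'·R+Q)')'+R'+(Q')'+R')'   — double negation
= ((T')')'+((Q')'+R'+(Q')'+R')'   — complement / identity
= ((T')')'+((Q')'+R')'   — idempotence
= ((T')')'+Q'·R   — De Morgan
= T'+Q'·R   — double negation

T'+Q'·R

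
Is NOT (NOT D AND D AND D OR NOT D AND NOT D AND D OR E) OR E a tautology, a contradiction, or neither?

NOT (NOT D AND D AND D OR NOT D AND NOT D AND D OR E) OR E
= NOT (NOT D AND D OR E) OR E   [distribution]
= NOT E OR E   [complement / identity]
= TRUE   [complement]

tautology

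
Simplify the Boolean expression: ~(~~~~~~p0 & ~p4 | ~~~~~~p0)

~(~~~~~~p0 & ~p4 | ~~~~~~p0)
= ~~~~~~~p0   [absorption]
= ~~~~~p0   [double negation]
= ~~~p0   [double negation]
= ~p0   [double negation]

~p0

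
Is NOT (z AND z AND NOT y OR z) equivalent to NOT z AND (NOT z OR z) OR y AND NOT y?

E1: NOT (z AND z AND NOT y OR z)
    = NOT (z AND NOT y OR z)   — idempotence
    = NOT z   — absorption
E2: NOT z AND (NOT z OR z) OR y AND NOT y
    = NOT z AND (NOT z OR z)   — complement / identity
    = NOT z   — complement / identity
Both reduce to NOT z, so they are equivalent.

Yes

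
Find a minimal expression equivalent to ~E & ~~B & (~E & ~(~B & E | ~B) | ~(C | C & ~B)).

~E & ~~B & (~E & ~(~B & E | ~B) | ~(C | C & ~B))
= ~E & ~~B & (~E & ~(~B & E | ~B) | ~C)   (absorption)
= ~E & ~~B & (~E & ~~B | ~C)   (absorption)
= ~E & ~~B   (absorption)
= ~E & B   (double negation)

~E & B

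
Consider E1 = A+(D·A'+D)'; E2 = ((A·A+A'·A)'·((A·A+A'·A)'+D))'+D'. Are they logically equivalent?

Yes

E1: A+(D·A'+D)'
    = A+D'   — absorption
E2: ((A·A+A'·A)'·((A·A+A'·A)'+D))'+D'
    = ((A·A+A'·A)')'+D'   — absorption
    = (A')'+D'   — distribution
    = A+D'   — double negation
Both reduce to A+D', so they are equivalent.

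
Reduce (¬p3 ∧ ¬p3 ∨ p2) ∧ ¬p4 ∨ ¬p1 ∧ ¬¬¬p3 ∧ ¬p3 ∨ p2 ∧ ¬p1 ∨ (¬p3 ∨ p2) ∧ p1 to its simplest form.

(¬p3 ∧ ¬p3 ∨ p2) ∧ ¬p4 ∨ ¬p1 ∧ ¬¬¬p3 ∧ ¬p3 ∨ p2 ∧ ¬p1 ∨ (¬p3 ∨ p2) ∧ p1
= (¬p3 ∧ ¬p3 ∨ p2) ∧ ¬p4 ∨ (¬¬¬p3 ∧ ¬p3 ∨ p2) ∧ ¬p1 ∨ (¬p3 ∨ p2) ∧ p1   (distribution)
= (¬p3 ∨ p2) ∧ ¬p4 ∨ (¬¬¬p3 ∧ ¬p3 ∨ p2) ∧ ¬p1 ∨ (¬p3 ∨ p2) ∧ p1   (idempotence)
= (¬p3 ∨ p2) ∧ ¬p4 ∨ (¬p3 ∧ ¬p3 ∨ p2) ∧ ¬p1 ∨ (¬p3 ∨ p2) ∧ p1   (double negation)
= (¬p3 ∨ p2) ∧ ¬p4 ∨ (¬p3 ∨ p2) ∧ ¬p1 ∨ (¬p3 ∨ p2) ∧ p1   (idempotence)
= (¬p3 ∨ p2) ∧ ¬p4 ∨ ¬p3 ∨ p2   (distribution)
= ¬p3 ∨ p2   (absorption)

¬p3 ∨ p2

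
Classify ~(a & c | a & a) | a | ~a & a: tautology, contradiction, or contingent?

~(a & c | a & a) | a | ~a & a
= ~(a & c | a & a) | a   — complement / identity
= ~(a & c | a) | a   — idempotence
= ~a | a   — absorption
= 1   — complement

tautology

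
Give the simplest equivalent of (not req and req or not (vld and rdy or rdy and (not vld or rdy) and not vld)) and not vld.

(not req and req or not (vld and rdy or rdy and (not vld or rdy) and not vld)) and not vld
= not (vld and rdy or rdy and (not vld or rdy) and not vld) and not vld
= not (vld and rdy or rdy and not vld) and not vld
= not rdy and not vld

not rdy and not vld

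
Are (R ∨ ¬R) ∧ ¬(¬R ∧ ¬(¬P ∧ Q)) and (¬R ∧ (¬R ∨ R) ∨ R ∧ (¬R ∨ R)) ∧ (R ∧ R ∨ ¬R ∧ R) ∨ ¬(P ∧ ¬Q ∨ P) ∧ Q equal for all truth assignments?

Yes

E1: (R ∨ ¬R) ∧ ¬(¬R ∧ ¬(¬P ∧ Q))
    = ¬(¬R ∧ ¬(¬P ∧ Q))
    = R ∨ ¬P ∧ Q
E2: (¬R ∧ (¬R ∨ R) ∨ R ∧ (¬R ∨ R)) ∧ (R ∧ R ∨ ¬R ∧ R) ∨ ¬(P ∧ ¬Q ∨ P) ∧ Q
    = (¬R ∧ (¬R ∨ R) ∨ R ∧ (¬R ∨ R)) ∧ R ∨ ¬(P ∧ ¬Q ∨ P) ∧ Q
    = (¬R ∨ R) ∧ R ∨ ¬(P ∧ ¬Q ∨ P) ∧ Q
    = (¬R ∨ R) ∧ R ∨ ¬P ∧ Q
    = R ∨ ¬P ∧ Q
Both reduce to R ∨ ¬P ∧ Q, so they are equivalent.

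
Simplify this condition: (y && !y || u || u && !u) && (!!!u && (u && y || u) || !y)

u && !y

(y && !y || u || u && !u) && (!!!u && (u && y || u) || !y)
= (y && !y || u) && (!!!u && (u && y || u) || !y)   [complement / identity]
= u && (!!!u && (u && y || u) || !y)   [complement / identity]
= u && (!!!u && u || !y)   [absorption]
= u && (!u && u || !y)   [double negation]
= u && !y   [complement / identity]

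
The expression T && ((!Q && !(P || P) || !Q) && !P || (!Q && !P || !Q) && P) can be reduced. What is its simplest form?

T && ((!Q && !(P || P) || !Q) && !P || (!Q && !P || !Q) && P)
= T && ((!Q && !P || !Q) && !P || (!Q && !P || !Q) && P)   — idempotence
= T && (!Q && !P || !Q)   — distribution
= T && !Q   — absorption

T && !Q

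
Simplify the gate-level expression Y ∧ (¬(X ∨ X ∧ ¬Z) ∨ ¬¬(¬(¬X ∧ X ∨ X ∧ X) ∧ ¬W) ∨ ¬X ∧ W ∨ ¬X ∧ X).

Y ∧ (¬(X ∨ X ∧ ¬Z) ∨ ¬¬(¬(¬X ∧ X ∨ X ∧ X) ∧ ¬W) ∨ ¬X ∧ W ∨ ¬X ∧ X)
= Y ∧ (¬(X ∨ X ∧ ¬Z) ∨ ¬(¬X ∧ X ∨ X ∧ X) ∧ ¬W ∨ ¬X ∧ W ∨ ¬X ∧ X)   (double negation)
= Y ∧ (¬(X ∨ X ∧ ¬Z) ∨ ¬X ∧ ¬W ∨ ¬X ∧ W ∨ ¬X ∧ X)   (distribution)
= Y ∧ (¬(X ∨ X ∧ ¬Z) ∨ ¬X ∧ ¬W ∨ ¬X ∧ W)   (complement / identity)
= Y ∧ (¬(X ∨ X ∧ ¬Z) ∨ ¬X)   (distribution)
= Y ∧ (¬X ∨ ¬X)   (absorption)
= Y ∧ ¬X   (idempotence)

Y ∧ ¬X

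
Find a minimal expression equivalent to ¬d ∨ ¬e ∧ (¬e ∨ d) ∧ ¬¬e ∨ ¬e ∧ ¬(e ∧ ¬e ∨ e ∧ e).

¬d ∨ ¬e

¬d ∨ ¬e ∧ (¬e ∨ d) ∧ ¬¬e ∨ ¬e ∧ ¬(e ∧ ¬e ∨ e ∧ e)
= ¬d ∨ ¬e ∧ (¬e ∨ d) ∧ e ∨ ¬e ∧ ¬(e ∧ ¬e ∨ e ∧ e)
= ¬d ∨ ¬e ∧ (¬e ∨ d) ∧ e ∨ ¬e ∧ ¬e
= ¬d ∨ ¬e ∧ e ∨ ¬e ∧ ¬e
= ¬d ∨ ¬e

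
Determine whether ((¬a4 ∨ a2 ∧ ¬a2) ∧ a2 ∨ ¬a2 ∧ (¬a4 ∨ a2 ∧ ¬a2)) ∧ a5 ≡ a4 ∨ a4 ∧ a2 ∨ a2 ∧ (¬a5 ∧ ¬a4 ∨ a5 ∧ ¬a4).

E1: ((¬a4 ∨ a2 ∧ ¬a2) ∧ a2 ∨ ¬a2 ∧ (¬a4 ∨ a2 ∧ ¬a2)) ∧ a5
    = (¬a4 ∨ a2 ∧ ¬a2) ∧ a5   [distribution]
    = ¬a4 ∧ a5   [complement / identity]
E2: a4 ∨ a4 ∧ a2 ∨ a2 ∧ (¬a5 ∧ ¬a4 ∨ a5 ∧ ¬a4)
    = a4 ∨ a4 ∧ a2 ∨ a2 ∧ ¬a4   [distribution]
    = a4 ∨ a2   [distribution]
These differ: at a2=0, a4=1, a5=0, E1 = 0 but E2 = 1.

No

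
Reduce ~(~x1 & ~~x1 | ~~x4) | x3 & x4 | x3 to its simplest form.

~(~x1 & ~~x1 | ~~x4) | x3 & x4 | x3
= ~(~x1 & ~~x1 | x4) | x3 & x4 | x3   — double negation
= ~(~x1 & x1 | x4) | x3 & x4 | x3   — double negation
= ~(~x1 & x1 | x4) | x3   — absorption
= ~x4 | x3   — complement / identity

~x4 | x3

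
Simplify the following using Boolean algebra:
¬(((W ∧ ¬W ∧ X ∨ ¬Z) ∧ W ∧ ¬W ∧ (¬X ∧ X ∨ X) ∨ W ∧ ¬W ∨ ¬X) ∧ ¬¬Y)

X ∨ ¬Y

¬(((W ∧ ¬W ∧ X ∨ ¬Z) ∧ W ∧ ¬W ∧ (¬X ∧ X ∨ X) ∨ W ∧ ¬W ∨ ¬X) ∧ ¬¬Y)
= ¬(((W ∧ ¬W ∧ X ∨ ¬Z) ∧ W ∧ ¬W ∧ X ∨ W ∧ ¬W ∨ ¬X) ∧ ¬¬Y)   — complement / identity
= ¬((W ∧ ¬W ∧ X ∨ W ∧ ¬W ∨ ¬X) ∧ ¬¬Y)   — absorption
= ¬((W ∧ ¬W ∨ ¬X) ∧ ¬¬Y)   — absorption
= ¬(¬X ∧ ¬¬Y)   — complement / identity
= X ∨ ¬Y   — De Morgan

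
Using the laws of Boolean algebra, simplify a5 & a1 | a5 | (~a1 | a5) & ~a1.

a5 | ~a1

a5 & a1 | a5 | (~a1 | a5) & ~a1
= a5 | (~a1 | a5) & ~a1   — absorption
= a5 | ~a1   — absorption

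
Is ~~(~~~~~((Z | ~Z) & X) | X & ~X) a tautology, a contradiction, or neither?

~~(~~~~~((Z | ~Z) & X) | X & ~X)
= ~~~~~~~((Z | ~Z) & X)
= ~~~~~((Z | ~Z) & X)
= ~~~~~X
= ~~~X
= ~X
This depends on X, so it is not a constant.

neither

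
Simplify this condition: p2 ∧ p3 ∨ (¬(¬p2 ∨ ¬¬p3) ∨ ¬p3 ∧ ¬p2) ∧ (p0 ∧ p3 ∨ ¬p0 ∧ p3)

p2 ∧ p3 ∨ (¬(¬p2 ∨ ¬¬p3) ∨ ¬p3 ∧ ¬p2) ∧ (p0 ∧ p3 ∨ ¬p0 ∧ p3)
= p2 ∧ p3 ∨ (¬(¬p2 ∨ ¬¬p3) ∨ ¬p3 ∧ ¬p2) ∧ p3   (distribution)
= p2 ∧ p3 ∨ (p2 ∧ ¬p3 ∨ ¬p3 ∧ ¬p2) ∧ p3   (De Morgan)
= p2 ∧ p3 ∨ ¬p3 ∧ p3   (distribution)
= p2 ∧ p3   (complement / identity)

p2 ∧ p3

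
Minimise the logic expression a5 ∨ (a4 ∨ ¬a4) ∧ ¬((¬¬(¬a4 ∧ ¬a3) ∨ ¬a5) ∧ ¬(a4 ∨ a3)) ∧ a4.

a5 ∨ a4

a5 ∨ (a4 ∨ ¬a4) ∧ ¬((¬¬(¬a4 ∧ ¬a3) ∨ ¬a5) ∧ ¬(a4 ∨ a3)) ∧ a4
= a5 ∨ (a4 ∨ ¬a4) ∧ ¬((¬(a4 ∨ a3) ∨ ¬a5) ∧ ¬(a4 ∨ a3)) ∧ a4   — De Morgan
= a5 ∨ (a4 ∨ ¬a4) ∧ ¬¬(a4 ∨ a3) ∧ a4   — absorption
= a5 ∨ (a4 ∨ ¬a4) ∧ (a4 ∨ a3) ∧ a4   — double negation
= a5 ∨ (a4 ∨ a3) ∧ a4   — complement / identity
= a5 ∨ a4   — absorption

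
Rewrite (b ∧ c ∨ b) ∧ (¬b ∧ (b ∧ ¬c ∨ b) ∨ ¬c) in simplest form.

b ∧ ¬c

(b ∧ c ∨ b) ∧ (¬b ∧ (b ∧ ¬c ∨ b) ∨ ¬c)
= (b ∧ c ∨ b) ∧ (¬b ∧ b ∨ ¬c)   — absorption
= b ∧ (¬b ∧ b ∨ ¬c)   — absorption
= b ∧ ¬c   — complement / identity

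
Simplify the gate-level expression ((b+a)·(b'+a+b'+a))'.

((b+a)·(b'+a+b'+a))'
= ((b+a)·(b'+a))'   (idempotence)
= (b·b'+a)'   (distribution)
= a'   (complement / identity)

a'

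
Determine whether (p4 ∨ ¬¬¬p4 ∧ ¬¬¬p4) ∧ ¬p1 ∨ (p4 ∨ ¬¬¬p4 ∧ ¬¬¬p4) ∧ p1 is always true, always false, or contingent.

always true

(p4 ∨ ¬¬¬p4 ∧ ¬¬¬p4) ∧ ¬p1 ∨ (p4 ∨ ¬¬¬p4 ∧ ¬¬¬p4) ∧ p1
= p4 ∨ ¬¬¬p4 ∧ ¬¬¬p4   (distribution)
= p4 ∨ ¬¬¬p4   (idempotence)
= p4 ∨ ¬p4   (double negation)
= True   (complement)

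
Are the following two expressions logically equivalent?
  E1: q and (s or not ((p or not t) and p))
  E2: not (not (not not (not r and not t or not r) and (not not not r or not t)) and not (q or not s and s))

No

E1: q and (s or not ((p or not t) and p))
    = q and (s or not p)   (absorption)
E2: not (not (not not (not r and not t or not r) and (not not not r or not t)) and not (q or not s and s))
    = not (not (not not not r and (not not not r or not t)) and not (q or not s and s))   (absorption)
    = not (not (not not not r and (not not not r or not t)) and not q)   (complement / identity)
    = not (not not not not r and not q)   (absorption)
    = not (not not r and not q)   (double negation)
    = not r or q   (De Morgan)
These differ: at p=0, q=0, r=0, s=1, t=0, E1 = 0 but E2 = 1.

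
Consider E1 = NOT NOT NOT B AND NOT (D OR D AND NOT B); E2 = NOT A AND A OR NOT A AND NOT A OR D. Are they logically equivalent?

E1: NOT NOT NOT B AND NOT (D OR D AND NOT B)
    = NOT B AND NOT (D OR D AND NOT B)   (double negation)
    = NOT B AND NOT D   (absorption)
E2: NOT A AND A OR NOT A AND NOT A OR D
    = NOT A OR D   (distribution)
These differ: at A=0, B=1, D=1, E1 = 0 but E2 = 1.

No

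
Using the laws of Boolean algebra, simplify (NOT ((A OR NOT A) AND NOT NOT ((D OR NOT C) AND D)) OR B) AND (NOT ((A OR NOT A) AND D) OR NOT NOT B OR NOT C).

(NOT ((A OR NOT A) AND NOT NOT ((D OR NOT C) AND D)) OR B) AND (NOT ((A OR NOT A) AND D) OR NOT NOT B OR NOT C)
= (NOT ((A OR NOT A) AND NOT NOT ((D OR NOT C) AND D)) OR B) AND (NOT ((A OR NOT A) AND D) OR B OR NOT C)   (double negation)
= (NOT ((A OR NOT A) AND (D OR NOT C) AND D) OR B) AND (NOT ((A OR NOT A) AND D) OR B OR NOT C)   (double negation)
= (NOT ((A OR NOT A) AND D) OR B) AND (NOT ((A OR NOT A) AND D) OR B OR NOT C)   (absorption)
= NOT ((A OR NOT A) AND D) OR B   (absorption)
= NOT D OR B   (complement / identity)

NOT D OR B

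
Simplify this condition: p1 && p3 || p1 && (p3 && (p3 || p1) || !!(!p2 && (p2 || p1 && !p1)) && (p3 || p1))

p1 && p3

p1 && p3 || p1 && (p3 && (p3 || p1) || !!(!p2 && (p2 || p1 && !p1)) && (p3 || p1))
= p1 && p3 || p1 && (p3 && (p3 || p1) || !!(!p2 && p2) && (p3 || p1))   (complement / identity)
= p1 && p3 || p1 && (p3 && (p3 || p1) || !p2 && p2 && (p3 || p1))   (double negation)
= p1 && p3 || p1 && (p3 || !p2 && p2) && (p3 || p1)   (distribution)
= p1 && p3 || p1 && p3 && (p3 || p1)   (complement / identity)
= p1 && p3 || p1 && p3   (absorption)
= p1 && p3   (idempotence)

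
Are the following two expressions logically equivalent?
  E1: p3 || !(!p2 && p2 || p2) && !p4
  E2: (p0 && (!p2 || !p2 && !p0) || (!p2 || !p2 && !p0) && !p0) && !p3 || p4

E1: p3 || !(!p2 && p2 || p2) && !p4
    = p3 || !p2 && !p4   [complement / identity]
E2: (p0 && (!p2 || !p2 && !p0) || (!p2 || !p2 && !p0) && !p0) && !p3 || p4
    = (!p2 || !p2 && !p0) && !p3 || p4   [distribution]
    = !p2 && !p3 || p4   [absorption]
These differ: at p0=0, p2=0, p3=1, p4=0, E1 = 1 but E2 = 0.

No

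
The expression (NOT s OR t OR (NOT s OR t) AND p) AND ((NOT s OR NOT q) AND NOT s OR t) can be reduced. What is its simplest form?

NOT s OR t

(NOT s OR t OR (NOT s OR t) AND p) AND ((NOT s OR NOT q) AND NOT s OR t)
= (NOT s OR t) AND ((NOT s OR NOT q) AND NOT s OR t)   — absorption
= (NOT s OR t) AND (NOT s OR t)   — absorption
= NOT s OR t   — idempotence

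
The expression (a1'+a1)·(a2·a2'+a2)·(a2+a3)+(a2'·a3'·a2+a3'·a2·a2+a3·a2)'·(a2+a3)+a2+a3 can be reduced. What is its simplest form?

a2+a3

(a1'+a1)·(a2·a2'+a2)·(a2+a3)+(a2'·a3'·a2+a3'·a2·a2+a3·a2)'·(a2+a3)+a2+a3
= (a2·a2'+a2)·(a2+a3)+(a2'·a3'·a2+a3'·a2·a2+a3·a2)'·(a2+a3)+a2+a3   (complement / identity)
= (a2·a2'+a2)·(a2+a3)+(a3'·a2+a3·a2)'·(a2+a3)+a2+a3   (distribution)
= (a2·a2'+a2)·(a2+a3)+a2'·(a2+a3)+a2+a3   (distribution)
= a2·(a2+a3)+a2'·(a2+a3)+a2+a3   (complement / identity)
= a2+a3+a2+a3   (distribution)
= a2+a3   (idempotence)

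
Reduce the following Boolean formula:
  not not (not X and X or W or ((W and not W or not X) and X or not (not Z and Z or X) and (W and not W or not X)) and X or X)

not not (not X and X or W or ((W and not W or not X) and X or not (not Z and Z or X) and (W and not W or not X)) and X or X)
= not not (not X and X or W or ((W and not W or not X) and X or not X and (W and not W or not X)) and X or X)
= not not (not X and X or W or (W and not W or not X) and X or X)
= not not (not X and X or W or not X and X or X)
= not not (W or not X and X or X)
= not not (W or X)
= W or X

W or X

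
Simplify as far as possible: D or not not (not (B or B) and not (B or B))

D or not B

D or not not (not (B or B) and not (B or B))
= D or not not not (B or B)
= D or not not not B
= D or not B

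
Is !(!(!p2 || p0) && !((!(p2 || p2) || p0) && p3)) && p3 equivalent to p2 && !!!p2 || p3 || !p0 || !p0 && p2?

E1: !(!(!p2 || p0) && !((!(p2 || p2) || p0) && p3)) && p3
    = (!p2 || p0 || (!(p2 || p2) || p0) && p3) && p3   [De Morgan]
    = (!p2 || p0 || (!p2 || p0) && p3) && p3   [idempotence]
    = (!p2 || p0) && p3   [absorption]
E2: p2 && !!!p2 || p3 || !p0 || !p0 && p2
    = p2 && !p2 || p3 || !p0 || !p0 && p2   [double negation]
    = p2 && !p2 || p3 || !p0   [absorption]
    = p3 || !p0   [complement / identity]
These differ: at p0=0, p2=0, p3=0, E1 = 0 but E2 = 1.

No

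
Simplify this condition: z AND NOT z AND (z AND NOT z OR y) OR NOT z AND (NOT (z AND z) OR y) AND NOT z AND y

NOT z AND y

z AND NOT z AND (z AND NOT z OR y) OR NOT z AND (NOT (z AND z) OR y) AND NOT z AND y
= z AND NOT z AND y OR NOT z AND (NOT (z AND z) OR y) AND NOT z AND y
= z AND NOT z AND y OR NOT z AND (NOT z OR y) AND NOT z AND y
= z AND NOT z AND y OR NOT z AND NOT z AND y
= NOT z AND y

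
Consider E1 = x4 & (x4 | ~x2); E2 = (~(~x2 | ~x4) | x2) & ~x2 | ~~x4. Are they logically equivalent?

Yes

E1: x4 & (x4 | ~x2)
    = x4   (absorption)
E2: (~(~x2 | ~x4) | x2) & ~x2 | ~~x4
    = (x2 & x4 | x2) & ~x2 | ~~x4   (De Morgan)
    = (x2 & x4 | x2) & ~x2 | x4   (double negation)
    = x2 & ~x2 | x4   (absorption)
    = x4   (complement / identity)
Both reduce to x4, so they are equivalent.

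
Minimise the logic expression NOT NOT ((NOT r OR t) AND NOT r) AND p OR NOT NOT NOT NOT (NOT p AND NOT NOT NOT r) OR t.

NOT r OR t

NOT NOT ((NOT r OR t) AND NOT r) AND p OR NOT NOT NOT NOT (NOT p AND NOT NOT NOT r) OR t
= NOT NOT ((NOT r OR t) AND NOT r) AND p OR NOT NOT (NOT p AND NOT NOT NOT r) OR t   — double negation
= NOT NOT NOT r AND p OR NOT NOT (NOT p AND NOT NOT NOT r) OR t   — absorption
= NOT NOT NOT r AND p OR NOT p AND NOT NOT NOT r OR t   — double negation
= NOT NOT NOT r OR t   — distribution
= NOT r OR t   — double negation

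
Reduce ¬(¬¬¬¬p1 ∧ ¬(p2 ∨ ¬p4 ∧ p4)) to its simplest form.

¬(¬¬¬¬p1 ∧ ¬(p2 ∨ ¬p4 ∧ p4))
= ¬(¬¬¬¬p1 ∧ ¬p2)
= ¬¬¬p1 ∨ p2
= ¬p1 ∨ p2

¬p1 ∨ p2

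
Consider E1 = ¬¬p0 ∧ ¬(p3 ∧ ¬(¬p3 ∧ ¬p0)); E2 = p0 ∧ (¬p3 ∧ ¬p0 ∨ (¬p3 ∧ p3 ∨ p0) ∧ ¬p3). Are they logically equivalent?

Yes

E1: ¬¬p0 ∧ ¬(p3 ∧ ¬(¬p3 ∧ ¬p0))
    = ¬¬p0 ∧ ¬(p3 ∧ (p3 ∨ p0))   (De Morgan)
    = p0 ∧ ¬(p3 ∧ (p3 ∨ p0))   (double negation)
    = p0 ∧ ¬p3   (absorption)
E2: p0 ∧ (¬p3 ∧ ¬p0 ∨ (¬p3 ∧ p3 ∨ p0) ∧ ¬p3)
    = p0 ∧ (¬p3 ∧ ¬p0 ∨ p0 ∧ ¬p3)   (complement / identity)
    = p0 ∧ ¬p3 ∧ (¬p0 ∨ p0)   (distribution)
    = p0 ∧ ¬p3   (complement / identity)
Both reduce to p0 ∧ ¬p3, so they are equivalent.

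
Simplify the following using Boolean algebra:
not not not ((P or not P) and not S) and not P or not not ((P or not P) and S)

not not not ((P or not P) and not S) and not P or not not ((P or not P) and S)
= not not not not S and not P or not not ((P or not P) and S)   (complement / identity)
= not not S and not P or not not ((P or not P) and S)   (double negation)
= not not S and not P or not not S   (complement / identity)
= not not S   (absorption)
= S   (double negation)

S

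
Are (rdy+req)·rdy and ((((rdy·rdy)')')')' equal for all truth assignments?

Yes

E1: (rdy+req)·rdy
    = rdy   — absorption
E2: ((((rdy·rdy)')')')'
    = (((rdy')')')'   — idempotence
    = (rdy')'   — double negation
    = rdy   — double negation
Both reduce to rdy, so they are equivalent.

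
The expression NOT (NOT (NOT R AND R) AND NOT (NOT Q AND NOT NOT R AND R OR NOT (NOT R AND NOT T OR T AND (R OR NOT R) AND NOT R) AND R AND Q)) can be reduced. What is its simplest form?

NOT (NOT (NOT R AND R) AND NOT (NOT Q AND NOT NOT R AND R OR NOT (NOT R AND NOT T OR T AND (R OR NOT R) AND NOT R) AND R AND Q))
= NOT (NOT (NOT R AND R) AND NOT (NOT Q AND NOT NOT R AND R OR NOT (NOT R AND NOT T OR T AND NOT R) AND R AND Q))   — complement / identity
= NOT R AND R OR NOT Q AND NOT NOT R AND R OR NOT (NOT R AND NOT T OR T AND NOT R) AND R AND Q   — De Morgan
= NOT R AND R OR NOT Q AND NOT NOT R AND R OR NOT NOT R AND R AND Q   — distribution
= NOT R AND R OR NOT NOT R AND R   — distribution
= NOT R AND R OR R AND R   — double negation
= R   — distribution

R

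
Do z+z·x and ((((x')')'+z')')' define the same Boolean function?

E1: z+z·x
    = z
E2: ((((x')')'+z')')'
    = ((x'+z')')'
    = x'+z'
These differ: at x=0, z=0, E1 = 0 but E2 = 1.

No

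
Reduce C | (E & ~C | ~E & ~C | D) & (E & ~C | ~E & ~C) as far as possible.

1

C | (E & ~C | ~E & ~C | D) & (E & ~C | ~E & ~C)
= C | E & ~C | ~E & ~C
= C | ~C
= 1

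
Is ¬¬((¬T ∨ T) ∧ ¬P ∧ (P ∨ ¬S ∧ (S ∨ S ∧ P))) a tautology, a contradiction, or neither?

¬¬((¬T ∨ T) ∧ ¬P ∧ (P ∨ ¬S ∧ (S ∨ S ∧ P)))
= ¬¬(¬P ∧ (P ∨ ¬S ∧ (S ∨ S ∧ P)))   [complement / identity]
= ¬P ∧ (P ∨ ¬S ∧ (S ∨ S ∧ P))   [double negation]
= ¬P ∧ (P ∨ ¬S ∧ S)   [absorption]
= ¬P ∧ P   [complement / identity]
= False   [complement]

contradiction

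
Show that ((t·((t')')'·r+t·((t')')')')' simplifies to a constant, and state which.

0

((t·((t')')'·r+t·((t')')')')'
= t·((t')')'·r+t·((t')')'
= t·((t')')'
= t·t'
= 0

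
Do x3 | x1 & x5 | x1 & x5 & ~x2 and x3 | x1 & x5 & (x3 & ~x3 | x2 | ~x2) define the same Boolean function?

Yes

E1: x3 | x1 & x5 | x1 & x5 & ~x2
    = x3 | x1 & x5   — absorption
E2: x3 | x1 & x5 & (x3 & ~x3 | x2 | ~x2)
    = x3 | x1 & x5 & (x2 | ~x2)   — complement / identity
    = x3 | x1 & x5   — complement / identity
Both reduce to x3 | x1 & x5, so they are equivalent.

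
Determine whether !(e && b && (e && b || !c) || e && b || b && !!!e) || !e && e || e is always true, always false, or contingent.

contingent

!(e && b && (e && b || !c) || e && b || b && !!!e) || !e && e || e
= !(e && b || e && b || b && !!!e) || !e && e || e
= !(e && b || b && !!!e) || !e && e || e
= !(e && b || b && !e) || !e && e || e
= !(e && b || b && !e) || e
= !b || e
This depends on b, e, so it is not a constant.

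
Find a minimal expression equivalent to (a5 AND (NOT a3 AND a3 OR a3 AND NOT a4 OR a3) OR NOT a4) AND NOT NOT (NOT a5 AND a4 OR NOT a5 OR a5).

(a5 AND (NOT a3 AND a3 OR a3 AND NOT a4 OR a3) OR NOT a4) AND NOT NOT (NOT a5 AND a4 OR NOT a5 OR a5)
= (a5 AND (NOT a3 AND a3 OR a3 AND NOT a4 OR a3) OR NOT a4) AND (NOT a5 AND a4 OR NOT a5 OR a5)
= (a5 AND (a3 AND NOT a4 OR a3) OR NOT a4) AND (NOT a5 AND a4 OR NOT a5 OR a5)
= (a5 AND (a3 AND NOT a4 OR a3) OR NOT a4) AND (NOT a5 OR a5)
= a5 AND (a3 AND NOT a4 OR a3) OR NOT a4
= a5 AND a3 OR NOT a4

a5 AND a3 OR NOT a4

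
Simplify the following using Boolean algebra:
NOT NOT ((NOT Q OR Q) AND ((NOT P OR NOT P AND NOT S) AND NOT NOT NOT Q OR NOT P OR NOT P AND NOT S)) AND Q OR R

NOT NOT ((NOT Q OR Q) AND ((NOT P OR NOT P AND NOT S) AND NOT NOT NOT Q OR NOT P OR NOT P AND NOT S)) AND Q OR R
= NOT NOT ((NOT Q OR Q) AND ((NOT P OR NOT P AND NOT S) AND NOT Q OR NOT P OR NOT P AND NOT S)) AND Q OR R   (double negation)
= NOT NOT ((NOT Q OR Q) AND (NOT P OR NOT P AND NOT S)) AND Q OR R   (absorption)
= NOT NOT (NOT P OR NOT P AND NOT S) AND Q OR R   (complement / identity)
= NOT NOT NOT P AND Q OR R   (absorption)
= NOT P AND Q OR R   (double negation)

NOT P AND Q OR R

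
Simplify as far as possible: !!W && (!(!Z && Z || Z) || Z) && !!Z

!!W && (!(!Z && Z || Z) || Z) && !!Z
= !!W && (!(!Z && Z || Z) || Z) && Z   [double negation]
= !!W && (!Z || Z) && Z   [complement / identity]
= W && (!Z || Z) && Z   [double negation]
= W && Z   [complement / identity]

W && Z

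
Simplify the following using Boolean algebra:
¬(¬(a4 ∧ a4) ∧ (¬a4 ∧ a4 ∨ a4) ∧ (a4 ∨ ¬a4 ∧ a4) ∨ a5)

¬a5

¬(¬(a4 ∧ a4) ∧ (¬a4 ∧ a4 ∨ a4) ∧ (a4 ∨ ¬a4 ∧ a4) ∨ a5)
= ¬(¬(a4 ∧ a4) ∧ (¬a4 ∧ a4 ∨ a4 ∧ a4) ∨ a5)   (distribution)
= ¬(¬a4 ∧ (¬a4 ∧ a4 ∨ a4 ∧ a4) ∨ a5)   (idempotence)
= ¬(¬a4 ∧ a4 ∨ a5)   (distribution)
= ¬a5   (complement / identity)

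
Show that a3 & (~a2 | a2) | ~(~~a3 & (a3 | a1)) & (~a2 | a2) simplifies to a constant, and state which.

1

a3 & (~a2 | a2) | ~(~~a3 & (a3 | a1)) & (~a2 | a2)
= a3 & (~a2 | a2) | ~(a3 & (a3 | a1)) & (~a2 | a2)
= a3 & (~a2 | a2) | ~a3 & (~a2 | a2)
= ~a2 | a2
= 1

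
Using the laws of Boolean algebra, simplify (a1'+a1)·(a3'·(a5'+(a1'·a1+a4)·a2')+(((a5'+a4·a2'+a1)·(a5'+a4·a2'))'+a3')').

a5'+a4·a2'

(a1'+a1)·(a3'·(a5'+(a1'·a1+a4)·a2')+(((a5'+a4·a2'+a1)·(a5'+a4·a2'))'+a3')')
= (a1'+a1)·(a3'·(a5'+(a1'·a1+a4)·a2')+((a5'+a4·a2')'+a3')')
= (a1'+a1)·(a3'·(a5'+(a1'·a1+a4)·a2')+(a5'+a4·a2')·a3)
= a3'·(a5'+(a1'·a1+a4)·a2')+(a5'+a4·a2')·a3
= a3'·(a5'+a4·a2')+(a5'+a4·a2')·a3
= a5'+a4·a2'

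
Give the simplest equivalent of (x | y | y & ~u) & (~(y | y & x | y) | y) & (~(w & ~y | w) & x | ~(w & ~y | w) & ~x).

(x | y) & ~w

(x | y | y & ~u) & (~(y | y & x | y) | y) & (~(w & ~y | w) & x | ~(w & ~y | w) & ~x)
= (x | y | y & ~u) & (~(y | y) | y) & (~(w & ~y | w) & x | ~(w & ~y | w) & ~x)   (absorption)
= (x | y | y & ~u) & (~y | y) & (~(w & ~y | w) & x | ~(w & ~y | w) & ~x)   (idempotence)
= (x | y) & (~y | y) & (~(w & ~y | w) & x | ~(w & ~y | w) & ~x)   (absorption)
= (x | y) & (~y | y) & ~(w & ~y | w)   (distribution)
= (x | y) & (~y | y) & ~w   (absorption)
= (x | y) & ~w   (complement / identity)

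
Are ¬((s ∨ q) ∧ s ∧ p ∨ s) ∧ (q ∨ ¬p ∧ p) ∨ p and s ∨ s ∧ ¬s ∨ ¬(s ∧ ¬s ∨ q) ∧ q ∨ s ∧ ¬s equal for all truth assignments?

No

E1: ¬((s ∨ q) ∧ s ∧ p ∨ s) ∧ (q ∨ ¬p ∧ p) ∨ p
    = ¬(s ∧ p ∨ s) ∧ (q ∨ ¬p ∧ p) ∨ p
    = ¬s ∧ (q ∨ ¬p ∧ p) ∨ p
    = ¬s ∧ q ∨ p
E2: s ∨ s ∧ ¬s ∨ ¬(s ∧ ¬s ∨ q) ∧ q ∨ s ∧ ¬s
    = s ∨ s ∧ ¬s ∨ ¬q ∧ q ∨ s ∧ ¬s
    = s ∨ s ∧ ¬s ∨ ¬q ∧ q
    = s ∨ s ∧ ¬s
    = s
These differ: at p=0, q=1, s=1, E1 = 0 but E2 = 1.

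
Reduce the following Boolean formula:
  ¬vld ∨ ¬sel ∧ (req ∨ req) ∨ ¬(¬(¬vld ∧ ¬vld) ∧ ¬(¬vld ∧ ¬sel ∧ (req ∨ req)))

¬vld ∨ ¬sel ∧ req

¬vld ∨ ¬sel ∧ (req ∨ req) ∨ ¬(¬(¬vld ∧ ¬vld) ∧ ¬(¬vld ∧ ¬sel ∧ (req ∨ req)))
= ¬vld ∨ ¬sel ∧ (req ∨ req) ∨ ¬vld ∧ ¬vld ∨ ¬vld ∧ ¬sel ∧ (req ∨ req)   (De Morgan)
= ¬vld ∨ ¬sel ∧ (req ∨ req) ∨ (¬vld ∨ ¬sel ∧ (req ∨ req)) ∧ ¬vld   (distribution)
= ¬vld ∨ ¬sel ∧ (req ∨ req)   (absorption)
= ¬vld ∨ ¬sel ∧ req   (idempotence)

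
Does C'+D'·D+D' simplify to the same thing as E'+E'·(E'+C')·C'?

No

E1: C'+D'·D+D'
    = C'+D'   [complement / identity]
E2: E'+E'·(E'+C')·C'
    = E'+E'·C'   [absorption]
    = E'   [absorption]
These differ: at C=0, D=1, E=1, E1 = 1 but E2 = 0.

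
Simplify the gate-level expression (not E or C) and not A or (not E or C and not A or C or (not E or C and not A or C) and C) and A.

not E or C

(not E or C) and not A or (not E or C and not A or C or (not E or C and not A or C) and C) and A
= (not E or C) and not A or (not E or C and not A or C) and A   (absorption)
= (not E or C) and not A or (not E or C) and A   (absorption)
= not E or C   (distribution)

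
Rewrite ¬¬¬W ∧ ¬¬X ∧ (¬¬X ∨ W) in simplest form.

¬W ∧ X

¬¬¬W ∧ ¬¬X ∧ (¬¬X ∨ W)
= ¬¬¬W ∧ ¬¬X   — absorption
= ¬¬¬W ∧ X   — double negation
= ¬W ∧ X   — double negation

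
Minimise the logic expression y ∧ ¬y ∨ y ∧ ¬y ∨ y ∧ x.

y ∧ x

y ∧ ¬y ∨ y ∧ ¬y ∨ y ∧ x
= y ∧ ¬y ∨ y ∧ x   — idempotence
= y ∧ x   — complement / identity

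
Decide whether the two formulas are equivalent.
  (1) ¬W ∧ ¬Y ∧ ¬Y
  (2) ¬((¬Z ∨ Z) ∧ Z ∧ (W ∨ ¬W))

E1: ¬W ∧ ¬Y ∧ ¬Y
    = ¬W ∧ ¬Y   (idempotence)
E2: ¬((¬Z ∨ Z) ∧ Z ∧ (W ∨ ¬W))
    = ¬(Z ∧ (W ∨ ¬W))   (complement / identity)
    = ¬Z   (complement / identity)
These differ: at W=0, Y=1, Z=0, E1 = 0 but E2 = 1.

No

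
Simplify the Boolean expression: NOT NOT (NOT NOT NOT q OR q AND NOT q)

NOT NOT (NOT NOT NOT q OR q AND NOT q)
= NOT NOT NOT NOT NOT q   [complement / identity]
= NOT NOT NOT q   [double negation]
= NOT q   [double negation]

NOT q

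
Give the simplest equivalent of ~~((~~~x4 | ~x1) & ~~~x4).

~x4

~~((~~~x4 | ~x1) & ~~~x4)
= ~~~~~x4   [absorption]
= ~~~x4   [double negation]
= ~x4   [double negation]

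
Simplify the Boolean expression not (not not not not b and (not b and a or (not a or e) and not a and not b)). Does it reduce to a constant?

True

not (not not not not b and (not b and a or (not a or e) and not a and not b))
= not (not not not not b and (not b and a or not a and not b))
= not (not not not not b and not b)
= not not not b or b
= not b or b
= True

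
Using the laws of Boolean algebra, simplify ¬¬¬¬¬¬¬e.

¬¬¬¬¬¬¬e
= ¬¬¬¬¬e   [double negation]
= ¬¬¬e   [double negation]
= ¬e   [double negation]

¬e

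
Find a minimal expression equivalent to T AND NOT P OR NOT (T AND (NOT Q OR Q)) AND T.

T AND NOT P OR NOT (T AND (NOT Q OR Q)) AND T
= T AND NOT P OR NOT T AND T   [complement / identity]
= T AND NOT P   [complement / identity]

T AND NOT P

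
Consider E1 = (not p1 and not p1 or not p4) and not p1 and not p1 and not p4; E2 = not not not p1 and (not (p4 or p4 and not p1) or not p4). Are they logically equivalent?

Yes

E1: (not p1 and not p1 or not p4) and not p1 and not p1 and not p4
    = not p1 and not p1 and not p4   — absorption
    = not p1 and not p4   — idempotence
E2: not not not p1 and (not (p4 or p4 and not p1) or not p4)
    = not not not p1 and (not p4 or not p4)   — absorption
    = not p1 and (not p4 or not p4)   — double negation
    = not p1 and not p4   — idempotence
Both reduce to not p1 and not p4, so they are equivalent.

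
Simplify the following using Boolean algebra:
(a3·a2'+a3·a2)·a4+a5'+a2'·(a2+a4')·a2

(a3·a2'+a3·a2)·a4+a5'+a2'·(a2+a4')·a2
= (a3·a2'+a3·a2)·a4+a5'+a2'·a2   [absorption]
= a3·a4+a5'+a2'·a2   [distribution]
= a3·a4+a5'   [complement / identity]

a3·a4+a5'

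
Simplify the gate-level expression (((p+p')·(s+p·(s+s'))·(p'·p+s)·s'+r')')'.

r'

(((p+p')·(s+p·(s+s'))·(p'·p+s)·s'+r')')'
= (((p+p')·(s+p)·(p'·p+s)·s'+r')')'   — complement / identity
= (((s+p)·(p'·p+s)·s'+r')')'   — complement / identity
= (((s+p)·s·s'+r')')'   — complement / identity
= ((s·s'+r')')'   — absorption
= ((r')')'   — complement / identity
= r'   — double negation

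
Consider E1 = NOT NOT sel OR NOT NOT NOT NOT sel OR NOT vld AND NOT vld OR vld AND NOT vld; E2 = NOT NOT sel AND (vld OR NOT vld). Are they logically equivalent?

E1: NOT NOT sel OR NOT NOT NOT NOT sel OR NOT vld AND NOT vld OR vld AND NOT vld
    = NOT NOT sel OR NOT NOT NOT NOT sel OR NOT vld
    = NOT NOT sel OR NOT NOT sel OR NOT vld
    = NOT NOT sel OR NOT vld
    = sel OR NOT vld
E2: NOT NOT sel AND (vld OR NOT vld)
    = NOT NOT sel
    = sel
These differ: at sel=0, vld=0, E1 = 1 but E2 = 0.

No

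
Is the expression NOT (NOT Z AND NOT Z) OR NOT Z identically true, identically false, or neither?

NOT (NOT Z AND NOT Z) OR NOT Z
= NOT NOT Z OR NOT Z   (idempotence)
= Z OR NOT Z   (double negation)
= TRUE   (complement)

identically true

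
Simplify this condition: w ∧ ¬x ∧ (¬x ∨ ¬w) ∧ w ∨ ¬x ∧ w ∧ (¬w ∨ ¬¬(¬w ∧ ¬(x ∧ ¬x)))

w ∧ ¬x ∧ (¬x ∨ ¬w) ∧ w ∨ ¬x ∧ w ∧ (¬w ∨ ¬¬(¬w ∧ ¬(x ∧ ¬x)))
= w ∧ ¬x ∧ (¬x ∨ ¬w) ∧ w ∨ ¬x ∧ w ∧ (¬w ∨ ¬(w ∨ x ∧ ¬x))   (De Morgan)
= w ∧ ¬x ∧ (¬x ∨ ¬w) ∧ w ∨ ¬x ∧ w ∧ (¬w ∨ ¬w)   (complement / identity)
= w ∧ ¬x ∧ w ∨ ¬x ∧ w ∧ (¬w ∨ ¬w)   (absorption)
= w ∧ ¬x ∧ w ∨ ¬x ∧ w ∧ ¬w   (idempotence)
= ¬x ∧ w   (distribution)

¬x ∧ w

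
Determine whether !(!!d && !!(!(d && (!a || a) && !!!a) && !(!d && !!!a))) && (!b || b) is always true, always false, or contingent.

contingent

!(!!d && !!(!(d && (!a || a) && !!!a) && !(!d && !!!a))) && (!b || b)
= (!d || !(!(d && (!a || a) && !!!a) && !(!d && !!!a))) && (!b || b)   — De Morgan
= !d || !(!(d && (!a || a) && !!!a) && !(!d && !!!a))   — complement / identity
= !d || d && (!a || a) && !!!a || !d && !!!a   — De Morgan
= !d || d && !!!a || !d && !!!a   — complement / identity
= !d || !!!a   — distribution
= !d || !a   — double negation
This depends on a, d, so it is not a constant.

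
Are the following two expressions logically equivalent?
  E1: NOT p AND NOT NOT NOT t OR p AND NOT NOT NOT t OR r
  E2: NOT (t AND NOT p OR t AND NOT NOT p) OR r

Yes

E1: NOT p AND NOT NOT NOT t OR p AND NOT NOT NOT t OR r
    = NOT NOT NOT t OR r   [distribution]
    = NOT t OR r   [double negation]
E2: NOT (t AND NOT p OR t AND NOT NOT p) OR r
    = NOT (t AND NOT p OR t AND p) OR r   [double negation]
    = NOT t OR r   [distribution]
Both reduce to NOT t OR r, so they are equivalent.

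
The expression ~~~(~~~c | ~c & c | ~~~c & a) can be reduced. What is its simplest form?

~~~(~~~c | ~c & c | ~~~c & a)
= ~~~(~~~c | ~~~c & a)   — complement / identity
= ~~~~~~c   — absorption
= ~~~~c   — double negation
= ~~c   — double negation
= c   — double negation

c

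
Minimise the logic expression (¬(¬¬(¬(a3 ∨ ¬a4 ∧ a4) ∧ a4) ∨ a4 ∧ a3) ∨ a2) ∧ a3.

(¬(¬¬(¬(a3 ∨ ¬a4 ∧ a4) ∧ a4) ∨ a4 ∧ a3) ∨ a2) ∧ a3
= (¬(¬¬(¬a3 ∧ a4) ∨ a4 ∧ a3) ∨ a2) ∧ a3   (complement / identity)
= (¬(¬a3 ∧ a4 ∨ a4 ∧ a3) ∨ a2) ∧ a3   (double negation)
= (¬a4 ∨ a2) ∧ a3   (distribution)

(¬a4 ∨ a2) ∧ a3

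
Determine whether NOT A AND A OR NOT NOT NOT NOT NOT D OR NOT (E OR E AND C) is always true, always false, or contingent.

contingent

NOT A AND A OR NOT NOT NOT NOT NOT D OR NOT (E OR E AND C)
= NOT NOT NOT NOT NOT D OR NOT (E OR E AND C)   — complement / identity
= NOT NOT NOT D OR NOT (E OR E AND C)   — double negation
= NOT D OR NOT (E OR E AND C)   — double negation
= NOT D OR NOT E   — absorption
This depends on D, E, so it is not a constant.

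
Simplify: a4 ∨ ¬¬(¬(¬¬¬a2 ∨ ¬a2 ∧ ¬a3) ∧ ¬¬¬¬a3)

a4 ∨ a2 ∧ a3

a4 ∨ ¬¬(¬(¬¬¬a2 ∨ ¬a2 ∧ ¬a3) ∧ ¬¬¬¬a3)
= a4 ∨ ¬¬(¬(¬a2 ∨ ¬a2 ∧ ¬a3) ∧ ¬¬¬¬a3)   — double negation
= a4 ∨ ¬(¬a2 ∨ ¬a2 ∧ ¬a3 ∨ ¬¬¬a3)   — De Morgan
= a4 ∨ ¬(¬a2 ∨ ¬a2 ∧ ¬a3 ∨ ¬a3)   — double negation
= a4 ∨ ¬(¬a2 ∨ ¬a3)   — absorption
= a4 ∨ a2 ∧ a3   — De Morgan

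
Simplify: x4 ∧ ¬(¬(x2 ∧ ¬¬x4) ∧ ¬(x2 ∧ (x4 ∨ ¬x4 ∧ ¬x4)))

x4 ∧ ¬(¬(x2 ∧ ¬¬x4) ∧ ¬(x2 ∧ (x4 ∨ ¬x4 ∧ ¬x4)))
= x4 ∧ (x2 ∧ ¬¬x4 ∨ x2 ∧ (x4 ∨ ¬x4 ∧ ¬x4))   (De Morgan)
= x4 ∧ (x2 ∧ ¬¬x4 ∨ x2 ∧ (x4 ∨ ¬x4))   (idempotence)
= x4 ∧ (x2 ∧ x4 ∨ x2 ∧ (x4 ∨ ¬x4))   (double negation)
= x4 ∧ (x2 ∧ x4 ∨ x2)   (complement / identity)
= x4 ∧ x2   (absorption)

x4 ∧ x2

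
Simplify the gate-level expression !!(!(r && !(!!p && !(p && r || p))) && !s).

!!(!(r && !(!!p && !(p && r || p))) && !s)
= !!(!(r && (!p || p && r || p)) && !s)   (De Morgan)
= !!(!(r && (!p || p)) && !s)   (absorption)
= !!(!r && !s)   (complement / identity)
= !r && !s   (double negation)

!r && !s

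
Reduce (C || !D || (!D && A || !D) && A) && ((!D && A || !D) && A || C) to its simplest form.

C || !D && A

(C || !D || (!D && A || !D) && A) && ((!D && A || !D) && A || C)
= (C || !D) && C || (!D && A || !D) && A   — distribution
= (C || !D) && C || !D && A   — absorption
= C || !D && A   — absorption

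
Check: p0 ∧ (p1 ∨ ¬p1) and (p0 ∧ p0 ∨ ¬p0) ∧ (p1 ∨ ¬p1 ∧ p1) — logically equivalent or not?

E1: p0 ∧ (p1 ∨ ¬p1)
    = p0   [complement / identity]
E2: (p0 ∧ p0 ∨ ¬p0) ∧ (p1 ∨ ¬p1 ∧ p1)
    = (p0 ∨ ¬p0) ∧ (p1 ∨ ¬p1 ∧ p1)   [idempotence]
    = p1 ∨ ¬p1 ∧ p1   [complement / identity]
    = p1   [complement / identity]
These differ: at p0=1, p1=0, E1 = 1 but E2 = 0.

No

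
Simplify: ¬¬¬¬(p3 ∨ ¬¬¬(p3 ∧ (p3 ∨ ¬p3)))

True

¬¬¬¬(p3 ∨ ¬¬¬(p3 ∧ (p3 ∨ ¬p3)))
= ¬¬(p3 ∨ ¬¬¬(p3 ∧ (p3 ∨ ¬p3)))
= p3 ∨ ¬¬¬(p3 ∧ (p3 ∨ ¬p3))
= p3 ∨ ¬(p3 ∧ (p3 ∨ ¬p3))
= p3 ∨ ¬p3
= True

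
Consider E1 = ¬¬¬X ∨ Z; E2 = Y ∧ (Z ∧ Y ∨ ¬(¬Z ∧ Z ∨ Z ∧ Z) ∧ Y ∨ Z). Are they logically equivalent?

No

E1: ¬¬¬X ∨ Z
    = ¬X ∨ Z   (double negation)
E2: Y ∧ (Z ∧ Y ∨ ¬(¬Z ∧ Z ∨ Z ∧ Z) ∧ Y ∨ Z)
    = Y ∧ (Z ∧ Y ∨ ¬Z ∧ Y ∨ Z)   (distribution)
    = Y ∧ (Y ∨ Z)   (distribution)
    = Y   (absorption)
These differ: at X=0, Y=0, Z=0, E1 = 1 but E2 = 0.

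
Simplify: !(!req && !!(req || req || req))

true

!(!req && !!(req || req || req))
= req || !(req || req || req)   (De Morgan)
= req || !(req || req)   (idempotence)
= req || !req   (idempotence)
= true   (complement)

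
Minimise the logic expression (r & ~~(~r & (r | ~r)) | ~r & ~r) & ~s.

(r & ~~(~r & (r | ~r)) | ~r & ~r) & ~s
= (r & ~~~r | ~r & ~r) & ~s   — complement / identity
= (r & ~r | ~r & ~r) & ~s   — double negation
= ~r & ~s   — distribution

~r & ~s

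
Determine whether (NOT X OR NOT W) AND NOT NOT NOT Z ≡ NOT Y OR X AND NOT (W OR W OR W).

No

E1: (NOT X OR NOT W) AND NOT NOT NOT Z
    = (NOT X OR NOT W) AND NOT Z   (double negation)
E2: NOT Y OR X AND NOT (W OR W OR W)
    = NOT Y OR X AND NOT (W OR W)   (idempotence)
    = NOT Y OR X AND NOT W   (idempotence)
These differ: at W=0, X=0, Y=0, Z=1, E1 = 0 but E2 = 1.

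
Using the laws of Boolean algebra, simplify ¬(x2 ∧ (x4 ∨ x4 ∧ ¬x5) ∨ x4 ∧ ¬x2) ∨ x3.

¬(x2 ∧ (x4 ∨ x4 ∧ ¬x5) ∨ x4 ∧ ¬x2) ∨ x3
= ¬(x2 ∧ x4 ∨ x4 ∧ ¬x2) ∨ x3   [absorption]
= ¬x4 ∨ x3   [distribution]

¬x4 ∨ x3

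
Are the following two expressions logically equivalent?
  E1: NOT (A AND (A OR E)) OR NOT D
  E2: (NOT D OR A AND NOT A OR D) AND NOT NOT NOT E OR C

No

E1: NOT (A AND (A OR E)) OR NOT D
    = NOT A OR NOT D   — absorption
E2: (NOT D OR A AND NOT A OR D) AND NOT NOT NOT E OR C
    = (NOT D OR D) AND NOT NOT NOT E OR C   — complement / identity
    = NOT NOT NOT E OR C   — complement / identity
    = NOT E OR C   — double negation
These differ: at A=1, C=1, D=1, E=1, E1 = 0 but E2 = 1.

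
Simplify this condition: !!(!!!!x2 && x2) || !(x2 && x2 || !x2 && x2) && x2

x2

!!(!!!!x2 && x2) || !(x2 && x2 || !x2 && x2) && x2
= !!(!!!!x2 && x2) || !x2 && x2   — distribution
= !!(!!x2 && x2) || !x2 && x2   — double negation
= !!x2 && x2 || !x2 && x2   — double negation
= x2 && x2 || !x2 && x2   — double negation
= x2   — distribution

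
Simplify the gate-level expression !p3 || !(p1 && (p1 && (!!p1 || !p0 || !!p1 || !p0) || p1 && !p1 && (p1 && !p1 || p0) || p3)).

!p3 || !p1

!p3 || !(p1 && (p1 && (!!p1 || !p0 || !!p1 || !p0) || p1 && !p1 && (p1 && !p1 || p0) || p3))
= !p3 || !(p1 && (p1 && (!!p1 || !p0) || p1 && !p1 && (p1 && !p1 || p0) || p3))   — idempotence
= !p3 || !(p1 && (p1 && (!!p1 || !p0) || p1 && !p1 || p3))   — absorption
= !p3 || !(p1 && (p1 && (!!p1 || !p0) || p3))   — complement / identity
= !p3 || !(p1 && (p1 && (p1 || !p0) || p3))   — double negation
= !p3 || !(p1 && (p1 || p3))   — absorption
= !p3 || !p1   — absorption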